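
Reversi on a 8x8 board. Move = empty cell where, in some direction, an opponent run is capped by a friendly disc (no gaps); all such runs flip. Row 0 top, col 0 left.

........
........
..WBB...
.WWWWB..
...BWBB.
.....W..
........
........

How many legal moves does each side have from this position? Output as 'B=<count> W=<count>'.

Answer: B=9 W=14

Derivation:
-- B to move --
(1,1): no bracket -> illegal
(1,2): no bracket -> illegal
(1,3): no bracket -> illegal
(2,0): no bracket -> illegal
(2,1): flips 2 -> legal
(2,5): flips 1 -> legal
(3,0): flips 4 -> legal
(4,0): no bracket -> illegal
(4,1): flips 1 -> legal
(4,2): flips 1 -> legal
(5,3): flips 1 -> legal
(5,4): flips 2 -> legal
(5,6): no bracket -> illegal
(6,4): flips 1 -> legal
(6,5): flips 1 -> legal
(6,6): no bracket -> illegal
B mobility = 9
-- W to move --
(1,2): flips 1 -> legal
(1,3): flips 1 -> legal
(1,4): flips 2 -> legal
(1,5): flips 1 -> legal
(2,5): flips 4 -> legal
(2,6): flips 1 -> legal
(3,6): flips 1 -> legal
(3,7): flips 1 -> legal
(4,2): flips 1 -> legal
(4,7): flips 2 -> legal
(5,2): flips 1 -> legal
(5,3): flips 1 -> legal
(5,4): flips 1 -> legal
(5,6): flips 1 -> legal
(5,7): no bracket -> illegal
W mobility = 14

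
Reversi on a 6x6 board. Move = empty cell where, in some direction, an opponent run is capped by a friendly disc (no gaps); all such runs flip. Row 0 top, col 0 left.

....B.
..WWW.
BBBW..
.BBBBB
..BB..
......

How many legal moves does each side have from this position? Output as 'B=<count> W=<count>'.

-- B to move --
(0,1): flips 2 -> legal
(0,2): flips 1 -> legal
(0,3): flips 3 -> legal
(0,5): flips 2 -> legal
(1,1): no bracket -> illegal
(1,5): no bracket -> illegal
(2,4): flips 2 -> legal
(2,5): no bracket -> illegal
B mobility = 5
-- W to move --
(0,3): no bracket -> illegal
(0,5): no bracket -> illegal
(1,0): no bracket -> illegal
(1,1): no bracket -> illegal
(1,5): no bracket -> illegal
(2,4): no bracket -> illegal
(2,5): no bracket -> illegal
(3,0): flips 1 -> legal
(4,0): flips 2 -> legal
(4,1): flips 1 -> legal
(4,4): no bracket -> illegal
(4,5): flips 1 -> legal
(5,1): no bracket -> illegal
(5,2): flips 3 -> legal
(5,3): flips 2 -> legal
(5,4): no bracket -> illegal
W mobility = 6

Answer: B=5 W=6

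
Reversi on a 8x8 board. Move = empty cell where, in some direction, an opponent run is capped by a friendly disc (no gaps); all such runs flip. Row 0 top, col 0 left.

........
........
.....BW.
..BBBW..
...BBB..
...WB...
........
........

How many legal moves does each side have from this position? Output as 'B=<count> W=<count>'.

-- B to move --
(1,5): no bracket -> illegal
(1,6): no bracket -> illegal
(1,7): flips 2 -> legal
(2,4): no bracket -> illegal
(2,7): flips 1 -> legal
(3,6): flips 1 -> legal
(3,7): no bracket -> illegal
(4,2): no bracket -> illegal
(4,6): no bracket -> illegal
(5,2): flips 1 -> legal
(6,2): flips 1 -> legal
(6,3): flips 1 -> legal
(6,4): no bracket -> illegal
B mobility = 6
-- W to move --
(1,4): no bracket -> illegal
(1,5): flips 1 -> legal
(1,6): no bracket -> illegal
(2,1): no bracket -> illegal
(2,2): no bracket -> illegal
(2,3): flips 2 -> legal
(2,4): flips 1 -> legal
(3,1): flips 3 -> legal
(3,6): no bracket -> illegal
(4,1): no bracket -> illegal
(4,2): no bracket -> illegal
(4,6): no bracket -> illegal
(5,2): no bracket -> illegal
(5,5): flips 2 -> legal
(5,6): no bracket -> illegal
(6,3): no bracket -> illegal
(6,4): no bracket -> illegal
(6,5): no bracket -> illegal
W mobility = 5

Answer: B=6 W=5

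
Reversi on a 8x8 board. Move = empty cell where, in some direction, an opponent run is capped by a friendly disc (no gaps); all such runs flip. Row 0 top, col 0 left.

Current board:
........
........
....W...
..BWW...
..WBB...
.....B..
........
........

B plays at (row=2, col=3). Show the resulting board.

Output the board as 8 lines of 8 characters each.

Place B at (2,3); scan 8 dirs for brackets.
Dir NW: first cell '.' (not opp) -> no flip
Dir N: first cell '.' (not opp) -> no flip
Dir NE: first cell '.' (not opp) -> no flip
Dir W: first cell '.' (not opp) -> no flip
Dir E: opp run (2,4), next='.' -> no flip
Dir SW: first cell 'B' (not opp) -> no flip
Dir S: opp run (3,3) capped by B -> flip
Dir SE: opp run (3,4), next='.' -> no flip
All flips: (3,3)

Answer: ........
........
...BW...
..BBW...
..WBB...
.....B..
........
........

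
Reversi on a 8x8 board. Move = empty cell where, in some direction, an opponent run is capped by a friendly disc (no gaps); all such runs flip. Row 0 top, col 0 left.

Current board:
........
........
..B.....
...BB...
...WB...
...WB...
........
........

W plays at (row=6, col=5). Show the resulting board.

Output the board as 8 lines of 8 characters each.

Place W at (6,5); scan 8 dirs for brackets.
Dir NW: opp run (5,4) capped by W -> flip
Dir N: first cell '.' (not opp) -> no flip
Dir NE: first cell '.' (not opp) -> no flip
Dir W: first cell '.' (not opp) -> no flip
Dir E: first cell '.' (not opp) -> no flip
Dir SW: first cell '.' (not opp) -> no flip
Dir S: first cell '.' (not opp) -> no flip
Dir SE: first cell '.' (not opp) -> no flip
All flips: (5,4)

Answer: ........
........
..B.....
...BB...
...WB...
...WW...
.....W..
........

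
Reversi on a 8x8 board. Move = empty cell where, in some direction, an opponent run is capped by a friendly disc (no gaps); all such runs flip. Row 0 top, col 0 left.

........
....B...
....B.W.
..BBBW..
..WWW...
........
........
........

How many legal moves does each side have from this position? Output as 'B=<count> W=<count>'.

-- B to move --
(1,5): no bracket -> illegal
(1,6): no bracket -> illegal
(1,7): no bracket -> illegal
(2,5): no bracket -> illegal
(2,7): no bracket -> illegal
(3,1): no bracket -> illegal
(3,6): flips 1 -> legal
(3,7): no bracket -> illegal
(4,1): no bracket -> illegal
(4,5): no bracket -> illegal
(4,6): flips 1 -> legal
(5,1): flips 1 -> legal
(5,2): flips 2 -> legal
(5,3): flips 1 -> legal
(5,4): flips 2 -> legal
(5,5): flips 1 -> legal
B mobility = 7
-- W to move --
(0,3): no bracket -> illegal
(0,4): flips 3 -> legal
(0,5): no bracket -> illegal
(1,3): flips 1 -> legal
(1,5): flips 2 -> legal
(2,1): flips 1 -> legal
(2,2): flips 2 -> legal
(2,3): flips 1 -> legal
(2,5): flips 1 -> legal
(3,1): flips 3 -> legal
(4,1): no bracket -> illegal
(4,5): no bracket -> illegal
W mobility = 8

Answer: B=7 W=8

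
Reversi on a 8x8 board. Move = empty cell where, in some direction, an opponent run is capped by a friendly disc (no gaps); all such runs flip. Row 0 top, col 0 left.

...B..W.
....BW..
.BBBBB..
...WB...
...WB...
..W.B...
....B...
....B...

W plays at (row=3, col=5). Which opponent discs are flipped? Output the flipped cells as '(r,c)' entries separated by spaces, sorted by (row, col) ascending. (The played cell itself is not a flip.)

Dir NW: opp run (2,4), next='.' -> no flip
Dir N: opp run (2,5) capped by W -> flip
Dir NE: first cell '.' (not opp) -> no flip
Dir W: opp run (3,4) capped by W -> flip
Dir E: first cell '.' (not opp) -> no flip
Dir SW: opp run (4,4), next='.' -> no flip
Dir S: first cell '.' (not opp) -> no flip
Dir SE: first cell '.' (not opp) -> no flip

Answer: (2,5) (3,4)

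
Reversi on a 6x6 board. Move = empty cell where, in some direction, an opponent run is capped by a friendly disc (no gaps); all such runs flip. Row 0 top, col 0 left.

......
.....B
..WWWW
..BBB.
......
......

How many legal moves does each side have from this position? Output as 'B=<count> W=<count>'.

-- B to move --
(1,1): flips 1 -> legal
(1,2): flips 2 -> legal
(1,3): flips 1 -> legal
(1,4): flips 2 -> legal
(2,1): no bracket -> illegal
(3,1): no bracket -> illegal
(3,5): flips 1 -> legal
B mobility = 5
-- W to move --
(0,4): no bracket -> illegal
(0,5): flips 1 -> legal
(1,4): no bracket -> illegal
(2,1): no bracket -> illegal
(3,1): no bracket -> illegal
(3,5): no bracket -> illegal
(4,1): flips 1 -> legal
(4,2): flips 2 -> legal
(4,3): flips 2 -> legal
(4,4): flips 2 -> legal
(4,5): flips 1 -> legal
W mobility = 6

Answer: B=5 W=6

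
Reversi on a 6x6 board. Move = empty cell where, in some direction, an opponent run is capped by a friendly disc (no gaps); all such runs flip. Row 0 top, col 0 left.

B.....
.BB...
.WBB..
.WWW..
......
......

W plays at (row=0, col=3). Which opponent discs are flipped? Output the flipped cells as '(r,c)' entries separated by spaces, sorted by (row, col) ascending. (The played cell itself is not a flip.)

Answer: (1,2)

Derivation:
Dir NW: edge -> no flip
Dir N: edge -> no flip
Dir NE: edge -> no flip
Dir W: first cell '.' (not opp) -> no flip
Dir E: first cell '.' (not opp) -> no flip
Dir SW: opp run (1,2) capped by W -> flip
Dir S: first cell '.' (not opp) -> no flip
Dir SE: first cell '.' (not opp) -> no flip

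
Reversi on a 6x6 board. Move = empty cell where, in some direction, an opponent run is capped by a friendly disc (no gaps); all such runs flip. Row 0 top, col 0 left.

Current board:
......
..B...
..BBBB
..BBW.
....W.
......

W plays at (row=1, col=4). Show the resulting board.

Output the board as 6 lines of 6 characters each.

Place W at (1,4); scan 8 dirs for brackets.
Dir NW: first cell '.' (not opp) -> no flip
Dir N: first cell '.' (not opp) -> no flip
Dir NE: first cell '.' (not opp) -> no flip
Dir W: first cell '.' (not opp) -> no flip
Dir E: first cell '.' (not opp) -> no flip
Dir SW: opp run (2,3) (3,2), next='.' -> no flip
Dir S: opp run (2,4) capped by W -> flip
Dir SE: opp run (2,5), next=edge -> no flip
All flips: (2,4)

Answer: ......
..B.W.
..BBWB
..BBW.
....W.
......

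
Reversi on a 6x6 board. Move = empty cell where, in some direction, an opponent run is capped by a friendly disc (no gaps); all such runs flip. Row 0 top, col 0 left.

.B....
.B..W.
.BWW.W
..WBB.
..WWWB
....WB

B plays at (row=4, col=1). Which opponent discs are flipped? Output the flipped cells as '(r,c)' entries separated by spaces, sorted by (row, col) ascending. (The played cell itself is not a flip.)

Answer: (4,2) (4,3) (4,4)

Derivation:
Dir NW: first cell '.' (not opp) -> no flip
Dir N: first cell '.' (not opp) -> no flip
Dir NE: opp run (3,2) (2,3) (1,4), next='.' -> no flip
Dir W: first cell '.' (not opp) -> no flip
Dir E: opp run (4,2) (4,3) (4,4) capped by B -> flip
Dir SW: first cell '.' (not opp) -> no flip
Dir S: first cell '.' (not opp) -> no flip
Dir SE: first cell '.' (not opp) -> no flip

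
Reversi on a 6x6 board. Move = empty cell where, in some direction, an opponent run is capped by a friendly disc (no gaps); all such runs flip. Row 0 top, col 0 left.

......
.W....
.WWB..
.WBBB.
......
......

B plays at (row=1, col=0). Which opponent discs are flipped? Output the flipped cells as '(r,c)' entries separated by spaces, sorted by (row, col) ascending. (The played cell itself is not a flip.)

Dir NW: edge -> no flip
Dir N: first cell '.' (not opp) -> no flip
Dir NE: first cell '.' (not opp) -> no flip
Dir W: edge -> no flip
Dir E: opp run (1,1), next='.' -> no flip
Dir SW: edge -> no flip
Dir S: first cell '.' (not opp) -> no flip
Dir SE: opp run (2,1) capped by B -> flip

Answer: (2,1)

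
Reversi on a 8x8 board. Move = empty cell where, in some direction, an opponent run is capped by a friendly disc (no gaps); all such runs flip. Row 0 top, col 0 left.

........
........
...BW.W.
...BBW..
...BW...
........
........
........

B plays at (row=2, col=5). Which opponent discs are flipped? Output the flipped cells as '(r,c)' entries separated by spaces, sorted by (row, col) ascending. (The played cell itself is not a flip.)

Answer: (2,4)

Derivation:
Dir NW: first cell '.' (not opp) -> no flip
Dir N: first cell '.' (not opp) -> no flip
Dir NE: first cell '.' (not opp) -> no flip
Dir W: opp run (2,4) capped by B -> flip
Dir E: opp run (2,6), next='.' -> no flip
Dir SW: first cell 'B' (not opp) -> no flip
Dir S: opp run (3,5), next='.' -> no flip
Dir SE: first cell '.' (not opp) -> no flip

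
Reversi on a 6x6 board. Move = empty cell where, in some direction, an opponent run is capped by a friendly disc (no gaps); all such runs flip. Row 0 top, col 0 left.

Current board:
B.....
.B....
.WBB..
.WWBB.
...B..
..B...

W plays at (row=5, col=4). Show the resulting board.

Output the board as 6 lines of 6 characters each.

Place W at (5,4); scan 8 dirs for brackets.
Dir NW: opp run (4,3) capped by W -> flip
Dir N: first cell '.' (not opp) -> no flip
Dir NE: first cell '.' (not opp) -> no flip
Dir W: first cell '.' (not opp) -> no flip
Dir E: first cell '.' (not opp) -> no flip
Dir SW: edge -> no flip
Dir S: edge -> no flip
Dir SE: edge -> no flip
All flips: (4,3)

Answer: B.....
.B....
.WBB..
.WWBB.
...W..
..B.W.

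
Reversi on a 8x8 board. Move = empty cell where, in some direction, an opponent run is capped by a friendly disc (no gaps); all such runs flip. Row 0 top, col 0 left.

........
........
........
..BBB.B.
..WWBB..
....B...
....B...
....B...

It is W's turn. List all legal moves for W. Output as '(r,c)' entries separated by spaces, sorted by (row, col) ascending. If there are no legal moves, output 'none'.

(2,1): flips 1 -> legal
(2,2): flips 1 -> legal
(2,3): flips 1 -> legal
(2,4): flips 1 -> legal
(2,5): flips 1 -> legal
(2,6): no bracket -> illegal
(2,7): no bracket -> illegal
(3,1): no bracket -> illegal
(3,5): no bracket -> illegal
(3,7): no bracket -> illegal
(4,1): no bracket -> illegal
(4,6): flips 2 -> legal
(4,7): no bracket -> illegal
(5,3): no bracket -> illegal
(5,5): no bracket -> illegal
(5,6): no bracket -> illegal
(6,3): no bracket -> illegal
(6,5): flips 1 -> legal
(7,3): no bracket -> illegal
(7,5): no bracket -> illegal

Answer: (2,1) (2,2) (2,3) (2,4) (2,5) (4,6) (6,5)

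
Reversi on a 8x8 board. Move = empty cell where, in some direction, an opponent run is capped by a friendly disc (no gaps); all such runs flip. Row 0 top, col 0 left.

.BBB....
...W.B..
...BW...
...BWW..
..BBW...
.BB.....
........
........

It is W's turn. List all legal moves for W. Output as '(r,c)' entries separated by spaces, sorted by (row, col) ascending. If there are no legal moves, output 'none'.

Answer: (0,6) (1,2) (2,2) (3,2) (4,1) (5,3) (6,0) (6,1)

Derivation:
(0,0): no bracket -> illegal
(0,4): no bracket -> illegal
(0,5): no bracket -> illegal
(0,6): flips 1 -> legal
(1,0): no bracket -> illegal
(1,1): no bracket -> illegal
(1,2): flips 1 -> legal
(1,4): no bracket -> illegal
(1,6): no bracket -> illegal
(2,2): flips 2 -> legal
(2,5): no bracket -> illegal
(2,6): no bracket -> illegal
(3,1): no bracket -> illegal
(3,2): flips 1 -> legal
(4,0): no bracket -> illegal
(4,1): flips 2 -> legal
(5,0): no bracket -> illegal
(5,3): flips 3 -> legal
(5,4): no bracket -> illegal
(6,0): flips 3 -> legal
(6,1): flips 2 -> legal
(6,2): no bracket -> illegal
(6,3): no bracket -> illegal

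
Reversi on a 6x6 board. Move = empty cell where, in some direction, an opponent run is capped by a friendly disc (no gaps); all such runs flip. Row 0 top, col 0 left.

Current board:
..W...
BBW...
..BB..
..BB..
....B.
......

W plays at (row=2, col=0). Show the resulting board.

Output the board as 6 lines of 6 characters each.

Place W at (2,0); scan 8 dirs for brackets.
Dir NW: edge -> no flip
Dir N: opp run (1,0), next='.' -> no flip
Dir NE: opp run (1,1) capped by W -> flip
Dir W: edge -> no flip
Dir E: first cell '.' (not opp) -> no flip
Dir SW: edge -> no flip
Dir S: first cell '.' (not opp) -> no flip
Dir SE: first cell '.' (not opp) -> no flip
All flips: (1,1)

Answer: ..W...
BWW...
W.BB..
..BB..
....B.
......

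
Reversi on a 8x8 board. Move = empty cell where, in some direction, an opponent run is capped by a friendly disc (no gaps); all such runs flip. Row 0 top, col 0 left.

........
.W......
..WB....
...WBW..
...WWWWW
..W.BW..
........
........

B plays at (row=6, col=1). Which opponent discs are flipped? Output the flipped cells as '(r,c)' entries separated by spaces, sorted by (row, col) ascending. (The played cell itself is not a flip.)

Dir NW: first cell '.' (not opp) -> no flip
Dir N: first cell '.' (not opp) -> no flip
Dir NE: opp run (5,2) (4,3) capped by B -> flip
Dir W: first cell '.' (not opp) -> no flip
Dir E: first cell '.' (not opp) -> no flip
Dir SW: first cell '.' (not opp) -> no flip
Dir S: first cell '.' (not opp) -> no flip
Dir SE: first cell '.' (not opp) -> no flip

Answer: (4,3) (5,2)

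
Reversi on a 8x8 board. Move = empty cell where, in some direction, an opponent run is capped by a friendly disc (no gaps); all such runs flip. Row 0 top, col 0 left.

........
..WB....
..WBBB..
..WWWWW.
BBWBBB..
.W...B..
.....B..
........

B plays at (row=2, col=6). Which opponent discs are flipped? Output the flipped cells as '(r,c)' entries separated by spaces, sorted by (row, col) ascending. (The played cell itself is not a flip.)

Answer: (3,5)

Derivation:
Dir NW: first cell '.' (not opp) -> no flip
Dir N: first cell '.' (not opp) -> no flip
Dir NE: first cell '.' (not opp) -> no flip
Dir W: first cell 'B' (not opp) -> no flip
Dir E: first cell '.' (not opp) -> no flip
Dir SW: opp run (3,5) capped by B -> flip
Dir S: opp run (3,6), next='.' -> no flip
Dir SE: first cell '.' (not opp) -> no flip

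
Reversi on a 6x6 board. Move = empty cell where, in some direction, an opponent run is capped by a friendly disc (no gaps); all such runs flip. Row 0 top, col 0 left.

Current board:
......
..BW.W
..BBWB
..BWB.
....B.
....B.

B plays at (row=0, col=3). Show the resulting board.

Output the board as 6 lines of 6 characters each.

Answer: ...B..
..BB.W
..BBWB
..BWB.
....B.
....B.

Derivation:
Place B at (0,3); scan 8 dirs for brackets.
Dir NW: edge -> no flip
Dir N: edge -> no flip
Dir NE: edge -> no flip
Dir W: first cell '.' (not opp) -> no flip
Dir E: first cell '.' (not opp) -> no flip
Dir SW: first cell 'B' (not opp) -> no flip
Dir S: opp run (1,3) capped by B -> flip
Dir SE: first cell '.' (not opp) -> no flip
All flips: (1,3)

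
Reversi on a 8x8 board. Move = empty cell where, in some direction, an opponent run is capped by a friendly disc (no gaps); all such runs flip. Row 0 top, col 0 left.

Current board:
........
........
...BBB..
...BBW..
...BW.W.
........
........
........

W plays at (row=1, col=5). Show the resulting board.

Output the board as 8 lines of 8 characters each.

Place W at (1,5); scan 8 dirs for brackets.
Dir NW: first cell '.' (not opp) -> no flip
Dir N: first cell '.' (not opp) -> no flip
Dir NE: first cell '.' (not opp) -> no flip
Dir W: first cell '.' (not opp) -> no flip
Dir E: first cell '.' (not opp) -> no flip
Dir SW: opp run (2,4) (3,3), next='.' -> no flip
Dir S: opp run (2,5) capped by W -> flip
Dir SE: first cell '.' (not opp) -> no flip
All flips: (2,5)

Answer: ........
.....W..
...BBW..
...BBW..
...BW.W.
........
........
........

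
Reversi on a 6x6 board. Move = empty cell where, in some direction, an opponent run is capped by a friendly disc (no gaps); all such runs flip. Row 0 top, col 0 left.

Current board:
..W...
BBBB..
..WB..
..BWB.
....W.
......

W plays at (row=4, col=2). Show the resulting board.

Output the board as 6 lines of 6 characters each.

Answer: ..W...
BBBB..
..WB..
..WWB.
..W.W.
......

Derivation:
Place W at (4,2); scan 8 dirs for brackets.
Dir NW: first cell '.' (not opp) -> no flip
Dir N: opp run (3,2) capped by W -> flip
Dir NE: first cell 'W' (not opp) -> no flip
Dir W: first cell '.' (not opp) -> no flip
Dir E: first cell '.' (not opp) -> no flip
Dir SW: first cell '.' (not opp) -> no flip
Dir S: first cell '.' (not opp) -> no flip
Dir SE: first cell '.' (not opp) -> no flip
All flips: (3,2)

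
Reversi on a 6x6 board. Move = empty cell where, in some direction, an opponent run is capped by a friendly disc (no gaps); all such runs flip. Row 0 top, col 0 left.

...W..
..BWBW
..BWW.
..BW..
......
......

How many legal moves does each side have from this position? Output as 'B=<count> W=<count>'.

-- B to move --
(0,2): no bracket -> illegal
(0,4): flips 1 -> legal
(0,5): no bracket -> illegal
(2,5): flips 2 -> legal
(3,4): flips 3 -> legal
(3,5): no bracket -> illegal
(4,2): no bracket -> illegal
(4,3): no bracket -> illegal
(4,4): flips 1 -> legal
B mobility = 4
-- W to move --
(0,1): flips 1 -> legal
(0,2): no bracket -> illegal
(0,4): flips 1 -> legal
(0,5): flips 1 -> legal
(1,1): flips 2 -> legal
(2,1): flips 2 -> legal
(2,5): flips 1 -> legal
(3,1): flips 2 -> legal
(4,1): flips 1 -> legal
(4,2): no bracket -> illegal
(4,3): no bracket -> illegal
W mobility = 8

Answer: B=4 W=8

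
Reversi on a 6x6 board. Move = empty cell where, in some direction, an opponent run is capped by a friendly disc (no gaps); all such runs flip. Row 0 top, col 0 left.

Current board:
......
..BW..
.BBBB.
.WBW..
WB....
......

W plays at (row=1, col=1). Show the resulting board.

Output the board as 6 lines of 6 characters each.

Answer: ......
.WWW..
.WWBB.
.WBW..
WB....
......

Derivation:
Place W at (1,1); scan 8 dirs for brackets.
Dir NW: first cell '.' (not opp) -> no flip
Dir N: first cell '.' (not opp) -> no flip
Dir NE: first cell '.' (not opp) -> no flip
Dir W: first cell '.' (not opp) -> no flip
Dir E: opp run (1,2) capped by W -> flip
Dir SW: first cell '.' (not opp) -> no flip
Dir S: opp run (2,1) capped by W -> flip
Dir SE: opp run (2,2) capped by W -> flip
All flips: (1,2) (2,1) (2,2)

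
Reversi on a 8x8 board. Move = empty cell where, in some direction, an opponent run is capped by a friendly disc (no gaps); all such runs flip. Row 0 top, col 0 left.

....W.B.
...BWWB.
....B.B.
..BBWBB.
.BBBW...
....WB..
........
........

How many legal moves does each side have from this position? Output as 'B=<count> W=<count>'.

Answer: B=5 W=11

Derivation:
-- B to move --
(0,3): no bracket -> illegal
(0,5): no bracket -> illegal
(2,3): no bracket -> illegal
(2,5): flips 1 -> legal
(4,5): flips 1 -> legal
(5,3): flips 2 -> legal
(6,3): no bracket -> illegal
(6,4): flips 3 -> legal
(6,5): flips 1 -> legal
B mobility = 5
-- W to move --
(0,2): no bracket -> illegal
(0,3): no bracket -> illegal
(0,5): no bracket -> illegal
(0,7): no bracket -> illegal
(1,2): flips 1 -> legal
(1,7): flips 3 -> legal
(2,1): flips 2 -> legal
(2,2): flips 2 -> legal
(2,3): no bracket -> illegal
(2,5): no bracket -> illegal
(2,7): no bracket -> illegal
(3,0): no bracket -> illegal
(3,1): flips 2 -> legal
(3,7): flips 3 -> legal
(4,0): flips 3 -> legal
(4,5): no bracket -> illegal
(4,6): no bracket -> illegal
(4,7): no bracket -> illegal
(5,0): no bracket -> illegal
(5,1): flips 3 -> legal
(5,2): flips 1 -> legal
(5,3): no bracket -> illegal
(5,6): flips 1 -> legal
(6,4): no bracket -> illegal
(6,5): no bracket -> illegal
(6,6): flips 1 -> legal
W mobility = 11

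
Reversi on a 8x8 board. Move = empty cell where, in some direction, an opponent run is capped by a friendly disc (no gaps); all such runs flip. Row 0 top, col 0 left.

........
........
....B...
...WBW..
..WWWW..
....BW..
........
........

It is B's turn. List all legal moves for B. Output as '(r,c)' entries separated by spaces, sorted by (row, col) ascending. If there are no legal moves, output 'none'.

Answer: (3,2) (3,6) (4,6) (5,1) (5,2) (5,6)

Derivation:
(2,2): no bracket -> illegal
(2,3): no bracket -> illegal
(2,5): no bracket -> illegal
(2,6): no bracket -> illegal
(3,1): no bracket -> illegal
(3,2): flips 2 -> legal
(3,6): flips 2 -> legal
(4,1): no bracket -> illegal
(4,6): flips 1 -> legal
(5,1): flips 2 -> legal
(5,2): flips 1 -> legal
(5,3): no bracket -> illegal
(5,6): flips 2 -> legal
(6,4): no bracket -> illegal
(6,5): no bracket -> illegal
(6,6): no bracket -> illegal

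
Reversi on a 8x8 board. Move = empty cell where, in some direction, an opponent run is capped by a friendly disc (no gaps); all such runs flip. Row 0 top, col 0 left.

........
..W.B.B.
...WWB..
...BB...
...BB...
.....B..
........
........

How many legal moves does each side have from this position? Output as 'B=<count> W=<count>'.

-- B to move --
(0,1): flips 2 -> legal
(0,2): no bracket -> illegal
(0,3): no bracket -> illegal
(1,1): no bracket -> illegal
(1,3): flips 1 -> legal
(1,5): flips 1 -> legal
(2,1): no bracket -> illegal
(2,2): flips 2 -> legal
(3,2): flips 1 -> legal
(3,5): no bracket -> illegal
B mobility = 5
-- W to move --
(0,3): no bracket -> illegal
(0,4): flips 1 -> legal
(0,5): flips 1 -> legal
(0,6): no bracket -> illegal
(0,7): no bracket -> illegal
(1,3): no bracket -> illegal
(1,5): no bracket -> illegal
(1,7): no bracket -> illegal
(2,2): no bracket -> illegal
(2,6): flips 1 -> legal
(2,7): no bracket -> illegal
(3,2): no bracket -> illegal
(3,5): no bracket -> illegal
(3,6): no bracket -> illegal
(4,2): flips 1 -> legal
(4,5): flips 1 -> legal
(4,6): no bracket -> illegal
(5,2): no bracket -> illegal
(5,3): flips 2 -> legal
(5,4): flips 2 -> legal
(5,6): no bracket -> illegal
(6,4): no bracket -> illegal
(6,5): no bracket -> illegal
(6,6): no bracket -> illegal
W mobility = 7

Answer: B=5 W=7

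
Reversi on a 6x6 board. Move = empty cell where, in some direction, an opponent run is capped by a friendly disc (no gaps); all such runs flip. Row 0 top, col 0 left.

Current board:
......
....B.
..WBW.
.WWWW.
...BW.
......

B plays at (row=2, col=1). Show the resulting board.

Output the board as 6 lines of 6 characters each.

Place B at (2,1); scan 8 dirs for brackets.
Dir NW: first cell '.' (not opp) -> no flip
Dir N: first cell '.' (not opp) -> no flip
Dir NE: first cell '.' (not opp) -> no flip
Dir W: first cell '.' (not opp) -> no flip
Dir E: opp run (2,2) capped by B -> flip
Dir SW: first cell '.' (not opp) -> no flip
Dir S: opp run (3,1), next='.' -> no flip
Dir SE: opp run (3,2) capped by B -> flip
All flips: (2,2) (3,2)

Answer: ......
....B.
.BBBW.
.WBWW.
...BW.
......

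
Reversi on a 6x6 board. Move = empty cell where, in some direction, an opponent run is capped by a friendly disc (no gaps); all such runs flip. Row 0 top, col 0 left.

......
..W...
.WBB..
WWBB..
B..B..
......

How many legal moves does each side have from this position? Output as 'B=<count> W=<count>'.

-- B to move --
(0,1): flips 1 -> legal
(0,2): flips 1 -> legal
(0,3): no bracket -> illegal
(1,0): flips 1 -> legal
(1,1): no bracket -> illegal
(1,3): no bracket -> illegal
(2,0): flips 2 -> legal
(4,1): no bracket -> illegal
(4,2): no bracket -> illegal
B mobility = 4
-- W to move --
(1,1): no bracket -> illegal
(1,3): flips 1 -> legal
(1,4): no bracket -> illegal
(2,4): flips 2 -> legal
(3,4): flips 3 -> legal
(4,1): no bracket -> illegal
(4,2): flips 2 -> legal
(4,4): no bracket -> illegal
(5,0): flips 1 -> legal
(5,1): no bracket -> illegal
(5,2): no bracket -> illegal
(5,3): no bracket -> illegal
(5,4): flips 2 -> legal
W mobility = 6

Answer: B=4 W=6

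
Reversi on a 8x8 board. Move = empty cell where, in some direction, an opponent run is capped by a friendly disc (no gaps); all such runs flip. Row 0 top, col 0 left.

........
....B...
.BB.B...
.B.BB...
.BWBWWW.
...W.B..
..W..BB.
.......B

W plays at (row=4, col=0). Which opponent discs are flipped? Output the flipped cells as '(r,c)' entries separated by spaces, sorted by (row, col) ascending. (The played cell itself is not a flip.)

Dir NW: edge -> no flip
Dir N: first cell '.' (not opp) -> no flip
Dir NE: opp run (3,1) (2,2), next='.' -> no flip
Dir W: edge -> no flip
Dir E: opp run (4,1) capped by W -> flip
Dir SW: edge -> no flip
Dir S: first cell '.' (not opp) -> no flip
Dir SE: first cell '.' (not opp) -> no flip

Answer: (4,1)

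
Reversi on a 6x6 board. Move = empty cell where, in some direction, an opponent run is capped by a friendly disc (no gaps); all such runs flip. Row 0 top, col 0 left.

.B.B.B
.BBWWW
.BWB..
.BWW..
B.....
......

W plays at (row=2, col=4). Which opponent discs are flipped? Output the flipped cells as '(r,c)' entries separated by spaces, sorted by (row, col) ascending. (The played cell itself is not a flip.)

Answer: (2,3)

Derivation:
Dir NW: first cell 'W' (not opp) -> no flip
Dir N: first cell 'W' (not opp) -> no flip
Dir NE: first cell 'W' (not opp) -> no flip
Dir W: opp run (2,3) capped by W -> flip
Dir E: first cell '.' (not opp) -> no flip
Dir SW: first cell 'W' (not opp) -> no flip
Dir S: first cell '.' (not opp) -> no flip
Dir SE: first cell '.' (not opp) -> no flip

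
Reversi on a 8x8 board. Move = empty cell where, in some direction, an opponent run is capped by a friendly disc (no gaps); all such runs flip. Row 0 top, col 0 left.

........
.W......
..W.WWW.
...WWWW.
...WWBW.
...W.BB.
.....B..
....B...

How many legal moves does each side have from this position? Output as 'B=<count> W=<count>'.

Answer: B=8 W=5

Derivation:
-- B to move --
(0,0): flips 4 -> legal
(0,1): no bracket -> illegal
(0,2): no bracket -> illegal
(1,0): no bracket -> illegal
(1,2): no bracket -> illegal
(1,3): no bracket -> illegal
(1,4): no bracket -> illegal
(1,5): flips 2 -> legal
(1,6): flips 3 -> legal
(1,7): no bracket -> illegal
(2,0): no bracket -> illegal
(2,1): no bracket -> illegal
(2,3): flips 1 -> legal
(2,7): flips 1 -> legal
(3,1): no bracket -> illegal
(3,2): no bracket -> illegal
(3,7): flips 1 -> legal
(4,2): flips 2 -> legal
(4,7): flips 1 -> legal
(5,2): no bracket -> illegal
(5,4): no bracket -> illegal
(5,7): no bracket -> illegal
(6,2): no bracket -> illegal
(6,3): no bracket -> illegal
(6,4): no bracket -> illegal
B mobility = 8
-- W to move --
(4,7): no bracket -> illegal
(5,4): flips 1 -> legal
(5,7): no bracket -> illegal
(6,3): no bracket -> illegal
(6,4): flips 1 -> legal
(6,6): flips 2 -> legal
(6,7): flips 2 -> legal
(7,3): no bracket -> illegal
(7,5): flips 3 -> legal
(7,6): no bracket -> illegal
W mobility = 5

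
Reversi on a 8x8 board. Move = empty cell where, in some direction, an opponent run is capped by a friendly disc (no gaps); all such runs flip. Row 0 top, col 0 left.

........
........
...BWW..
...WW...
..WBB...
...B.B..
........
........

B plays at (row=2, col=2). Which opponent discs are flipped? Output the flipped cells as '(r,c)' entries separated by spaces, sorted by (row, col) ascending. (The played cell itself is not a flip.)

Dir NW: first cell '.' (not opp) -> no flip
Dir N: first cell '.' (not opp) -> no flip
Dir NE: first cell '.' (not opp) -> no flip
Dir W: first cell '.' (not opp) -> no flip
Dir E: first cell 'B' (not opp) -> no flip
Dir SW: first cell '.' (not opp) -> no flip
Dir S: first cell '.' (not opp) -> no flip
Dir SE: opp run (3,3) capped by B -> flip

Answer: (3,3)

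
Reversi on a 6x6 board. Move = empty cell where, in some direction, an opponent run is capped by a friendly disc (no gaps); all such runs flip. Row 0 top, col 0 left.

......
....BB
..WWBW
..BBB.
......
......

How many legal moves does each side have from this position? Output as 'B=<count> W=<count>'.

-- B to move --
(1,1): flips 1 -> legal
(1,2): flips 2 -> legal
(1,3): flips 1 -> legal
(2,1): flips 2 -> legal
(3,1): no bracket -> illegal
(3,5): flips 1 -> legal
B mobility = 5
-- W to move --
(0,3): flips 1 -> legal
(0,4): no bracket -> illegal
(0,5): flips 2 -> legal
(1,3): no bracket -> illegal
(2,1): no bracket -> illegal
(3,1): no bracket -> illegal
(3,5): no bracket -> illegal
(4,1): flips 1 -> legal
(4,2): flips 1 -> legal
(4,3): flips 2 -> legal
(4,4): flips 1 -> legal
(4,5): flips 1 -> legal
W mobility = 7

Answer: B=5 W=7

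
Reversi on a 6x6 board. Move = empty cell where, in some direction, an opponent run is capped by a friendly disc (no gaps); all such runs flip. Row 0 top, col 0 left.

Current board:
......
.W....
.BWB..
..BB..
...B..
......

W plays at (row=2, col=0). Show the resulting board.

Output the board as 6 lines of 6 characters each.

Place W at (2,0); scan 8 dirs for brackets.
Dir NW: edge -> no flip
Dir N: first cell '.' (not opp) -> no flip
Dir NE: first cell 'W' (not opp) -> no flip
Dir W: edge -> no flip
Dir E: opp run (2,1) capped by W -> flip
Dir SW: edge -> no flip
Dir S: first cell '.' (not opp) -> no flip
Dir SE: first cell '.' (not opp) -> no flip
All flips: (2,1)

Answer: ......
.W....
WWWB..
..BB..
...B..
......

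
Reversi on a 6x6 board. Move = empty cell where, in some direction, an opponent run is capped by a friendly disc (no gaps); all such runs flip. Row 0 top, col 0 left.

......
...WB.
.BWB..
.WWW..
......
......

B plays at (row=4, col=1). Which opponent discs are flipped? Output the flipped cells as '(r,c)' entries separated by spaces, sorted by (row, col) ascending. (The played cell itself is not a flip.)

Answer: (3,1) (3,2)

Derivation:
Dir NW: first cell '.' (not opp) -> no flip
Dir N: opp run (3,1) capped by B -> flip
Dir NE: opp run (3,2) capped by B -> flip
Dir W: first cell '.' (not opp) -> no flip
Dir E: first cell '.' (not opp) -> no flip
Dir SW: first cell '.' (not opp) -> no flip
Dir S: first cell '.' (not opp) -> no flip
Dir SE: first cell '.' (not opp) -> no flip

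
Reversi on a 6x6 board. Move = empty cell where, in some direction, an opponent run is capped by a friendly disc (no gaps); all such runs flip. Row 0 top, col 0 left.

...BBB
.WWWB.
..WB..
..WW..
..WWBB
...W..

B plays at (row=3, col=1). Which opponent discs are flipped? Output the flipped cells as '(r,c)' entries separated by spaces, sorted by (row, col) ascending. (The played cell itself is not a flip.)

Answer: (1,3) (2,2)

Derivation:
Dir NW: first cell '.' (not opp) -> no flip
Dir N: first cell '.' (not opp) -> no flip
Dir NE: opp run (2,2) (1,3) capped by B -> flip
Dir W: first cell '.' (not opp) -> no flip
Dir E: opp run (3,2) (3,3), next='.' -> no flip
Dir SW: first cell '.' (not opp) -> no flip
Dir S: first cell '.' (not opp) -> no flip
Dir SE: opp run (4,2) (5,3), next=edge -> no flip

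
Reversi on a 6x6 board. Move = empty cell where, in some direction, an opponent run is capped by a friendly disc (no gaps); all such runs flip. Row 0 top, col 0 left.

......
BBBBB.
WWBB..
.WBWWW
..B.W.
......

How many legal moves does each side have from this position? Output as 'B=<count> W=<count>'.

Answer: B=7 W=9

Derivation:
-- B to move --
(2,4): flips 1 -> legal
(2,5): no bracket -> illegal
(3,0): flips 3 -> legal
(4,0): flips 1 -> legal
(4,1): flips 2 -> legal
(4,3): flips 1 -> legal
(4,5): flips 1 -> legal
(5,3): no bracket -> illegal
(5,4): no bracket -> illegal
(5,5): flips 2 -> legal
B mobility = 7
-- W to move --
(0,0): flips 3 -> legal
(0,1): flips 3 -> legal
(0,2): flips 1 -> legal
(0,3): flips 3 -> legal
(0,4): flips 2 -> legal
(0,5): no bracket -> illegal
(1,5): no bracket -> illegal
(2,4): flips 2 -> legal
(2,5): no bracket -> illegal
(4,1): no bracket -> illegal
(4,3): flips 1 -> legal
(5,1): flips 1 -> legal
(5,2): no bracket -> illegal
(5,3): flips 1 -> legal
W mobility = 9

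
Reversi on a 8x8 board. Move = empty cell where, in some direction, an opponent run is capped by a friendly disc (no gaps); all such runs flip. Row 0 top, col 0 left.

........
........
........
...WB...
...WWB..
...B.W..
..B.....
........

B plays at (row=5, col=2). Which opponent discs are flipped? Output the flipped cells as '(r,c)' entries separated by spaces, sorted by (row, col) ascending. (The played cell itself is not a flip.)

Dir NW: first cell '.' (not opp) -> no flip
Dir N: first cell '.' (not opp) -> no flip
Dir NE: opp run (4,3) capped by B -> flip
Dir W: first cell '.' (not opp) -> no flip
Dir E: first cell 'B' (not opp) -> no flip
Dir SW: first cell '.' (not opp) -> no flip
Dir S: first cell 'B' (not opp) -> no flip
Dir SE: first cell '.' (not opp) -> no flip

Answer: (4,3)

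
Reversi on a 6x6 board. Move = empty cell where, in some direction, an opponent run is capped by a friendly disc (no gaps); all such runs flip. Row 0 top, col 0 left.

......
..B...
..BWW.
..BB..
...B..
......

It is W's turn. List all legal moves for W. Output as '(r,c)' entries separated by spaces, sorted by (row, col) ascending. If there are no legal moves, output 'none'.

Answer: (0,1) (2,1) (4,1) (4,2) (5,3)

Derivation:
(0,1): flips 1 -> legal
(0,2): no bracket -> illegal
(0,3): no bracket -> illegal
(1,1): no bracket -> illegal
(1,3): no bracket -> illegal
(2,1): flips 1 -> legal
(3,1): no bracket -> illegal
(3,4): no bracket -> illegal
(4,1): flips 1 -> legal
(4,2): flips 1 -> legal
(4,4): no bracket -> illegal
(5,2): no bracket -> illegal
(5,3): flips 2 -> legal
(5,4): no bracket -> illegal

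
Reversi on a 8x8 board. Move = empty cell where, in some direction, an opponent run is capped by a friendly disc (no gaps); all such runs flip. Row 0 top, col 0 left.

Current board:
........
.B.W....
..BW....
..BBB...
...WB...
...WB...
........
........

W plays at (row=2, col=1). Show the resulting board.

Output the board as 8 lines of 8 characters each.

Answer: ........
.B.W....
.WWW....
..WBB...
...WB...
...WB...
........
........

Derivation:
Place W at (2,1); scan 8 dirs for brackets.
Dir NW: first cell '.' (not opp) -> no flip
Dir N: opp run (1,1), next='.' -> no flip
Dir NE: first cell '.' (not opp) -> no flip
Dir W: first cell '.' (not opp) -> no flip
Dir E: opp run (2,2) capped by W -> flip
Dir SW: first cell '.' (not opp) -> no flip
Dir S: first cell '.' (not opp) -> no flip
Dir SE: opp run (3,2) capped by W -> flip
All flips: (2,2) (3,2)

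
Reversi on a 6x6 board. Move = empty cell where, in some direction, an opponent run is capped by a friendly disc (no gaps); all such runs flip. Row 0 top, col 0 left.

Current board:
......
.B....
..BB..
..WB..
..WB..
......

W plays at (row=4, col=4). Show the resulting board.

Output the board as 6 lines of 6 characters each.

Answer: ......
.B....
..BB..
..WB..
..WWW.
......

Derivation:
Place W at (4,4); scan 8 dirs for brackets.
Dir NW: opp run (3,3) (2,2) (1,1), next='.' -> no flip
Dir N: first cell '.' (not opp) -> no flip
Dir NE: first cell '.' (not opp) -> no flip
Dir W: opp run (4,3) capped by W -> flip
Dir E: first cell '.' (not opp) -> no flip
Dir SW: first cell '.' (not opp) -> no flip
Dir S: first cell '.' (not opp) -> no flip
Dir SE: first cell '.' (not opp) -> no flip
All flips: (4,3)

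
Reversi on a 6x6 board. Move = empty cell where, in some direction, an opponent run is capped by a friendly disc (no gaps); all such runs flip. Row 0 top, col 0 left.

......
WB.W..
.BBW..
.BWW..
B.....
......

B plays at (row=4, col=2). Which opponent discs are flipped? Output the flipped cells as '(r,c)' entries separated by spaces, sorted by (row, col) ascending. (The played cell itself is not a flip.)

Answer: (3,2)

Derivation:
Dir NW: first cell 'B' (not opp) -> no flip
Dir N: opp run (3,2) capped by B -> flip
Dir NE: opp run (3,3), next='.' -> no flip
Dir W: first cell '.' (not opp) -> no flip
Dir E: first cell '.' (not opp) -> no flip
Dir SW: first cell '.' (not opp) -> no flip
Dir S: first cell '.' (not opp) -> no flip
Dir SE: first cell '.' (not opp) -> no flip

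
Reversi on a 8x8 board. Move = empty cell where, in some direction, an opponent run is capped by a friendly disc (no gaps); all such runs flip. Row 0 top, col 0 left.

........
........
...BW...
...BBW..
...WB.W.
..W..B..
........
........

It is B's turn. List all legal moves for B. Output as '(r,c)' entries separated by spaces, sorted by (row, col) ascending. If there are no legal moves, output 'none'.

Answer: (1,4) (1,5) (2,5) (2,6) (3,6) (3,7) (4,2) (5,3) (6,1)

Derivation:
(1,3): no bracket -> illegal
(1,4): flips 1 -> legal
(1,5): flips 1 -> legal
(2,5): flips 1 -> legal
(2,6): flips 1 -> legal
(3,2): no bracket -> illegal
(3,6): flips 1 -> legal
(3,7): flips 1 -> legal
(4,1): no bracket -> illegal
(4,2): flips 1 -> legal
(4,5): no bracket -> illegal
(4,7): no bracket -> illegal
(5,1): no bracket -> illegal
(5,3): flips 1 -> legal
(5,4): no bracket -> illegal
(5,6): no bracket -> illegal
(5,7): no bracket -> illegal
(6,1): flips 2 -> legal
(6,2): no bracket -> illegal
(6,3): no bracket -> illegal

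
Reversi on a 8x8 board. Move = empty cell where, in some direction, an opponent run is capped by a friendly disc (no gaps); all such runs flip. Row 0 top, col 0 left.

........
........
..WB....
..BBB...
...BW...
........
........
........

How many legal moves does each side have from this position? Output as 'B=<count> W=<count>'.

-- B to move --
(1,1): flips 1 -> legal
(1,2): flips 1 -> legal
(1,3): no bracket -> illegal
(2,1): flips 1 -> legal
(3,1): no bracket -> illegal
(3,5): no bracket -> illegal
(4,5): flips 1 -> legal
(5,3): no bracket -> illegal
(5,4): flips 1 -> legal
(5,5): flips 1 -> legal
B mobility = 6
-- W to move --
(1,2): no bracket -> illegal
(1,3): no bracket -> illegal
(1,4): no bracket -> illegal
(2,1): no bracket -> illegal
(2,4): flips 2 -> legal
(2,5): no bracket -> illegal
(3,1): no bracket -> illegal
(3,5): no bracket -> illegal
(4,1): no bracket -> illegal
(4,2): flips 2 -> legal
(4,5): no bracket -> illegal
(5,2): no bracket -> illegal
(5,3): no bracket -> illegal
(5,4): no bracket -> illegal
W mobility = 2

Answer: B=6 W=2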